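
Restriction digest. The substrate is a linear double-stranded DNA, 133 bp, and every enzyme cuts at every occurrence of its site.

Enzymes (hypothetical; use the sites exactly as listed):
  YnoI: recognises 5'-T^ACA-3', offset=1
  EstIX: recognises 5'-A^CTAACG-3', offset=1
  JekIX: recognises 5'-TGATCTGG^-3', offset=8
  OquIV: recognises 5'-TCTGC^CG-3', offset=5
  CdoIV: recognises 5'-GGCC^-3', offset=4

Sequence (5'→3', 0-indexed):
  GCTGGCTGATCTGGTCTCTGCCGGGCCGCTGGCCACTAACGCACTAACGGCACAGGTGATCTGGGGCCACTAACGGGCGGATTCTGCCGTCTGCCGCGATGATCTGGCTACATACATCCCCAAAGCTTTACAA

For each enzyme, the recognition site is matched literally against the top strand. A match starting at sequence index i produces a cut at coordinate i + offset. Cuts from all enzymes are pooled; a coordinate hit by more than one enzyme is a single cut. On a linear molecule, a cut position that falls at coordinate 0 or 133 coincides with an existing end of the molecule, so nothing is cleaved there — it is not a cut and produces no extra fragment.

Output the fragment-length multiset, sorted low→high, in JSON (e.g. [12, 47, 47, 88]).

Per-enzyme occurrences:
  YnoI TACA/1: at [108, 112, 128] ⇒ [109, 113, 129]
  EstIX ACTAACG/1: at [34, 42, 68] ⇒ [35, 43, 69]
  JekIX TGATCTGG/8: at [6, 56, 99] ⇒ [14, 64, 107]
  OquIV TCTGCCG/5: at [16, 82, 89] ⇒ [21, 87, 94]
  CdoIV GGCC/4: at [23, 30, 64] ⇒ [27, 34, 68]

Pooled cuts: [14, 21, 27, 34, 35, 43, 64, 68, 69, 87, 94, 107, 109, 113, 129]

Fragments:
  [0,14): 14 bp
  [14,21): 7 bp
  [21,27): 6 bp
  [27,34): 7 bp
  [34,35): 1 bp
  [35,43): 8 bp
  [43,64): 21 bp
  [64,68): 4 bp
  [68,69): 1 bp
  [69,87): 18 bp
  [87,94): 7 bp
  [94,107): 13 bp
  [107,109): 2 bp
  [109,113): 4 bp
  [113,129): 16 bp
  [129,133): 4 bp

[1,1,2,4,4,4,6,7,7,7,8,13,14,16,18,21]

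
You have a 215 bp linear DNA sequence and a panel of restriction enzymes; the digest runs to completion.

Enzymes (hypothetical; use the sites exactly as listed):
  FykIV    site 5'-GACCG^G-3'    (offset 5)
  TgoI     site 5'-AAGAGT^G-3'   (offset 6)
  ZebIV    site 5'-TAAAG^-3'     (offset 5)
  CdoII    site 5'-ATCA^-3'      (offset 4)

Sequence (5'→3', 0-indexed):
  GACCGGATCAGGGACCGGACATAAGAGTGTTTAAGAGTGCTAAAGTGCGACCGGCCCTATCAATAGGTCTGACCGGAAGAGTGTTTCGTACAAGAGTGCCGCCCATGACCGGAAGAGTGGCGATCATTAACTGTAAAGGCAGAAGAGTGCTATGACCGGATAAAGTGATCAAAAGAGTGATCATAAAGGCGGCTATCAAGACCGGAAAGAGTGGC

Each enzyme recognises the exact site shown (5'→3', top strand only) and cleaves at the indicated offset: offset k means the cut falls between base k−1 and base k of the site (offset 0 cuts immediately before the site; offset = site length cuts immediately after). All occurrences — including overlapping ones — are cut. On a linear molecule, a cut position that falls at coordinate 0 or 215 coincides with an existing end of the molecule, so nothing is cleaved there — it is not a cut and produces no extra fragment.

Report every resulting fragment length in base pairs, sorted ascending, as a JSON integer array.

Site scan:
  FykIV GACCGG/5: at [0, 12, 48, 70, 106, 153, 199] ⇒ [5, 17, 53, 75, 111, 158, 204]
  TgoI AAGAGTG/6: at [22, 32, 76, 91, 112, 142, 172, 206] ⇒ [28, 38, 82, 97, 118, 148, 178, 212]
  ZebIV TAAAG/5: at [40, 133, 160, 183] ⇒ [45, 138, 165, 188]
  CdoII ATCA/4: at [6, 58, 122, 167, 179, 194] ⇒ [10, 62, 126, 171, 183, 198]

Pooled cuts: [5, 10, 17, 28, 38, 45, 53, 62, 75, 82, 97, 111, 118, 126, 138, 148, 158, 165, 171, 178, 183, 188, 198, 204, 212]

Fragments:
  [0,5): 5 bp
  [5,10): 5 bp
  [10,17): 7 bp
  [17,28): 11 bp
  [28,38): 10 bp
  [38,45): 7 bp
  [45,53): 8 bp
  [53,62): 9 bp
  [62,75): 13 bp
  [75,82): 7 bp
  [82,97): 15 bp
  [97,111): 14 bp
  [111,118): 7 bp
  [118,126): 8 bp
  [126,138): 12 bp
  [138,148): 10 bp
  [148,158): 10 bp
  [158,165): 7 bp
  [165,171): 6 bp
  [171,178): 7 bp
  [178,183): 5 bp
  [183,188): 5 bp
  [188,198): 10 bp
  [198,204): 6 bp
  [204,212): 8 bp
  [212,215): 3 bp

[3,5,5,5,5,6,6,7,7,7,7,7,7,8,8,8,9,10,10,10,10,11,12,13,14,15]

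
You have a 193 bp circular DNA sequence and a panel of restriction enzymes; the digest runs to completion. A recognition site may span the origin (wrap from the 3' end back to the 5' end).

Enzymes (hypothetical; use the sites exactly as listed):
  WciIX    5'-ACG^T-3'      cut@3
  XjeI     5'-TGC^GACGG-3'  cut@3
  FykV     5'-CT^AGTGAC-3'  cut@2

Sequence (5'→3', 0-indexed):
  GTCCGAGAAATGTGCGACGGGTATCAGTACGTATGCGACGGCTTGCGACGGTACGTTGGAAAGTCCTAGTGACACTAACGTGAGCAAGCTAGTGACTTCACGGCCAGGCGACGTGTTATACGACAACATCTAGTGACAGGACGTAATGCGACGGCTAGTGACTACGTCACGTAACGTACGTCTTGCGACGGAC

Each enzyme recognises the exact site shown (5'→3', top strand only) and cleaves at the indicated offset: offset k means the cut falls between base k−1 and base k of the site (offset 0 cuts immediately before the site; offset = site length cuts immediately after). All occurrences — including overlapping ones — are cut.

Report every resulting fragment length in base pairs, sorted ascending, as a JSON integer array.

Scan for sites:
  WciIX (ACGT, off=3): starts [28, 52, 77, 110, 140, 163, 168, 173, 177, 191] → cuts [1, 31, 55, 80, 113, 143, 166, 171, 176, 180]
  XjeI (TGCGACGG, off=3): starts [12, 33, 43, 146, 183] → cuts [15, 36, 46, 149, 186]
  FykV (CTAGTGAC, off=2): starts [65, 88, 129, 154] → cuts [67, 90, 131, 156]

Pooled cuts: [1, 15, 31, 36, 46, 55, 67, 80, 90, 113, 131, 143, 149, 156, 166, 171, 176, 180, 186]

Fragments:
  1→15: 14 bp
  15→31: 16 bp
  31→36: 5 bp
  36→46: 10 bp
  46→55: 9 bp
  55→67: 12 bp
  67→80: 13 bp
  80→90: 10 bp
  90→113: 23 bp
  113→131: 18 bp
  131→143: 12 bp
  143→149: 6 bp
  149→156: 7 bp
  156→166: 10 bp
  166→171: 5 bp
  171→176: 5 bp
  176→180: 4 bp
  180→186: 6 bp
  186→1 (wrap): 193-186+1 = 8 bp

[4,5,5,5,6,6,7,8,9,10,10,10,12,12,13,14,16,18,23]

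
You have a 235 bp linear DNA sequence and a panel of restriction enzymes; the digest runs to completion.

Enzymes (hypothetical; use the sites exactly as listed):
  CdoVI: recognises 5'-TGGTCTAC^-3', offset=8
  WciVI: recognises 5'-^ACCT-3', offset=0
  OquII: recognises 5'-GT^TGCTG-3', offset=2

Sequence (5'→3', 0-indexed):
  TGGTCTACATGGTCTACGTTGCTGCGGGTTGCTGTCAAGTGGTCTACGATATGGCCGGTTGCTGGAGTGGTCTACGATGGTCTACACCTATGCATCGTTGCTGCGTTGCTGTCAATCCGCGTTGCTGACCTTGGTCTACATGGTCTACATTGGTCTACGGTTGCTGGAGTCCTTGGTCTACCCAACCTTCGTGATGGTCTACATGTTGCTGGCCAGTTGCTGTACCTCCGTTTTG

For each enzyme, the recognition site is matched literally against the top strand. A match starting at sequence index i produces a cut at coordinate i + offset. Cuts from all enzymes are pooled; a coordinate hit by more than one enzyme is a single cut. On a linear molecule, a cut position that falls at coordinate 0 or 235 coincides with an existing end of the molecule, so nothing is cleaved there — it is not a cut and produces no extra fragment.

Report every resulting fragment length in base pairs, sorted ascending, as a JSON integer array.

Per-enzyme occurrences:
  CdoVI (TGGTCTAC, off=8): starts [0, 9, 39, 67, 77, 131, 140, 150, 173, 194] → cuts [8, 17, 47, 75, 85, 139, 148, 158, 181, 202]
  WciVI (ACCT, off=0): starts [85, 127, 184, 223] → cuts [85, 127, 184, 223]
  OquII (GTTGCTG, off=2): starts [17, 27, 57, 96, 104, 120, 159, 204, 215] → cuts [19, 29, 59, 98, 106, 122, 161, 206, 217]

Pooled cuts: [8, 17, 19, 29, 47, 59, 75, 85, 98, 106, 122, 127, 139, 148, 158, 161, 181, 184, 202, 206, 217, 223]

Fragment lengths:
  [0,8): 8 bp
  [8,17): 9 bp
  [17,19): 2 bp
  [19,29): 10 bp
  [29,47): 18 bp
  [47,59): 12 bp
  [59,75): 16 bp
  [75,85): 10 bp
  [85,98): 13 bp
  [98,106): 8 bp
  [106,122): 16 bp
  [122,127): 5 bp
  [127,139): 12 bp
  [139,148): 9 bp
  [148,158): 10 bp
  [158,161): 3 bp
  [161,181): 20 bp
  [181,184): 3 bp
  [184,202): 18 bp
  [202,206): 4 bp
  [206,217): 11 bp
  [217,223): 6 bp
  [223,235): 12 bp

[2,3,3,4,5,6,8,8,9,9,10,10,10,11,12,12,12,13,16,16,18,18,20]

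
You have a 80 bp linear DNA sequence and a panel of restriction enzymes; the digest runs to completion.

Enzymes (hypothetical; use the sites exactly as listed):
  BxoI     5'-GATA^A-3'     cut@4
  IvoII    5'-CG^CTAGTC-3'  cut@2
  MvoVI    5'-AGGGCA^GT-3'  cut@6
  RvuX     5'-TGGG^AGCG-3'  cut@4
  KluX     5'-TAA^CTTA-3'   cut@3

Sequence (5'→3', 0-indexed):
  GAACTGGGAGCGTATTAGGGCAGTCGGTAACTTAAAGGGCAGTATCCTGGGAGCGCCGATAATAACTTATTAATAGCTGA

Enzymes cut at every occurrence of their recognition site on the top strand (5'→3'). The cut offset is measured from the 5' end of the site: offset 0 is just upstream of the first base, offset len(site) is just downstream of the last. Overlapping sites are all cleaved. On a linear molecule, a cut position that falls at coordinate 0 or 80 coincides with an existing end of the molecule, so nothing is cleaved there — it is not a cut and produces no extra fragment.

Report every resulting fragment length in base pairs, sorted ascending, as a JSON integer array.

[4,8,8,10,10,11,14,15]

Site scan:
  BxoI GATAA/4: at [57] ⇒ [61]
  IvoII (CGCTAGTC, off=2): no sites
  MvoVI AGGGCAGT/6: at [16, 35] ⇒ [22, 41]
  RvuX TGGGAGCG/4: at [4, 47] ⇒ [8, 51]
  KluX TAACTTA/3: at [27, 62] ⇒ [30, 65]

Pooled cuts: [8, 22, 30, 41, 51, 61, 65]

Fragments:
  [0,8): 8 bp
  [8,22): 14 bp
  [22,30): 8 bp
  [30,41): 11 bp
  [41,51): 10 bp
  [51,61): 10 bp
  [61,65): 4 bp
  [65,80): 15 bp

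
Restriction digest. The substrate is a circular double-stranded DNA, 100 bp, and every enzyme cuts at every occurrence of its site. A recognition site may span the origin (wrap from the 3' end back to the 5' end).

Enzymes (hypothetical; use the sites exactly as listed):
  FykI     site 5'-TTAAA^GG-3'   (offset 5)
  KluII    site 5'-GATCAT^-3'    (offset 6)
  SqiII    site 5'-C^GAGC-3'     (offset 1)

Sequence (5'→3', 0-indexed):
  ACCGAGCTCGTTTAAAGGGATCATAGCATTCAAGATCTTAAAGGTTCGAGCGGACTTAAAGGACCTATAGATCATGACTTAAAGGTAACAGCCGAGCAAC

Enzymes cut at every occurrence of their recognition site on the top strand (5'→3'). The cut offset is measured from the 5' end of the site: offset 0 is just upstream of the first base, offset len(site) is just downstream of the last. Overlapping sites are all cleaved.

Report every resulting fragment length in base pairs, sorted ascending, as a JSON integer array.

[5,8,8,10,10,13,13,15,18]

Scan for sites:
  FykI (TTAAAGG, off=5): starts [11, 37, 55, 78] → cuts [16, 42, 60, 83]
  KluII (GATCAT, off=6): starts [18, 69] → cuts [24, 75]
  SqiII (CGAGC, off=1): starts [2, 46, 92] → cuts [3, 47, 93]

All cut coordinates (distinct, sorted): [3, 16, 24, 42, 47, 60, 75, 83, 93]

Fragments:
  3→16: 13 bp
  16→24: 8 bp
  24→42: 18 bp
  42→47: 5 bp
  47→60: 13 bp
  60→75: 15 bp
  75→83: 8 bp
  83→93: 10 bp
  93→3 (wrap): 100-93+3 = 10 bp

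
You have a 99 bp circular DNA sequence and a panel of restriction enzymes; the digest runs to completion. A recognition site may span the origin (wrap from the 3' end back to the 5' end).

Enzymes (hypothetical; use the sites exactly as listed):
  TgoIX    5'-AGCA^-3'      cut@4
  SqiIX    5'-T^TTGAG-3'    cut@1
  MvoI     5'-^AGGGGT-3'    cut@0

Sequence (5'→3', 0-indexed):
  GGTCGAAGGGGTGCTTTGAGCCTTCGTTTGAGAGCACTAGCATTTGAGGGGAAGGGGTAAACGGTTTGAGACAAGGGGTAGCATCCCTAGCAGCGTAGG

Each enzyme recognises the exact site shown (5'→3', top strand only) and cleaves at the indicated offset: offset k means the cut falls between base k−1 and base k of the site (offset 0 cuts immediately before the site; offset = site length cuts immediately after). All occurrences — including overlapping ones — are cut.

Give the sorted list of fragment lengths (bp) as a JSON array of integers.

[1,4,6,8,9,9,9,9,9,10,12,13]

Site scan:
  TgoIX (AGCA, off=4): starts [32, 38, 79, 88] → cuts [36, 42, 83, 92]
  SqiIX (TTTGAG, off=1): starts [14, 26, 42, 64] → cuts [15, 27, 43, 65]
  MvoI (AGGGGT, off=0): starts [6, 52, 73, 96] → cuts [6, 52, 73, 96]

All cut coordinates (distinct, sorted): [6, 15, 27, 36, 42, 43, 52, 65, 73, 83, 92, 96]

Fragment lengths:
  6→15: 9 bp
  15→27: 12 bp
  27→36: 9 bp
  36→42: 6 bp
  42→43: 1 bp
  43→52: 9 bp
  52→65: 13 bp
  65→73: 8 bp
  73→83: 10 bp
  83→92: 9 bp
  92→96: 4 bp
  96→6 (wrap): 99-96+6 = 9 bp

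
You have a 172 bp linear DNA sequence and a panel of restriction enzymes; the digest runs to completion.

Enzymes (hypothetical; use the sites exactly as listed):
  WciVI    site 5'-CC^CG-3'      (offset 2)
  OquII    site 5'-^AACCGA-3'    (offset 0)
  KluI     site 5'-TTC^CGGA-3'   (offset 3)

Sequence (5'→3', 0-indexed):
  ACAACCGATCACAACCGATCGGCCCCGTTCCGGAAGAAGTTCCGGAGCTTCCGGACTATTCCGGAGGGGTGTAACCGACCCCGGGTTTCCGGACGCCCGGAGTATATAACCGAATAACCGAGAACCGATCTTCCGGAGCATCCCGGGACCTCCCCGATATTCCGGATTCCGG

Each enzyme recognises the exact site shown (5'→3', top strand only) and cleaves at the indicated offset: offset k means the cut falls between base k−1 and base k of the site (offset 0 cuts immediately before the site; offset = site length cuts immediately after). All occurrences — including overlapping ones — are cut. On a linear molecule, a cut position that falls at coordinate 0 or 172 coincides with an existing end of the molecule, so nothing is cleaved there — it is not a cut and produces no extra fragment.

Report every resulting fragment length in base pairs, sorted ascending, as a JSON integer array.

[2,5,7,8,8,8,8,9,9,10,10,10,10,10,11,11,11,12,13]

Scan for sites:
  WciVI (CCCG, off=2): starts [23, 79, 95, 141, 152] → cuts [25, 81, 97, 143, 154]
  OquII (AACCGA, off=0): starts [2, 12, 72, 107, 115, 122] → cuts [2, 12, 72, 107, 115, 122]
  KluI (TTCCGGA, off=3): starts [27, 39, 48, 58, 86, 130, 159] → cuts [30, 42, 51, 61, 89, 133, 162]

All cut coordinates (distinct, sorted): [2, 12, 25, 30, 42, 51, 61, 72, 81, 89, 97, 107, 115, 122, 133, 143, 154, 162]

Fragments:
  [0,2): 2 bp
  [2,12): 10 bp
  [12,25): 13 bp
  [25,30): 5 bp
  [30,42): 12 bp
  [42,51): 9 bp
  [51,61): 10 bp
  [61,72): 11 bp
  [72,81): 9 bp
  [81,89): 8 bp
  [89,97): 8 bp
  [97,107): 10 bp
  [107,115): 8 bp
  [115,122): 7 bp
  [122,133): 11 bp
  [133,143): 10 bp
  [143,154): 11 bp
  [154,162): 8 bp
  [162,172): 10 bp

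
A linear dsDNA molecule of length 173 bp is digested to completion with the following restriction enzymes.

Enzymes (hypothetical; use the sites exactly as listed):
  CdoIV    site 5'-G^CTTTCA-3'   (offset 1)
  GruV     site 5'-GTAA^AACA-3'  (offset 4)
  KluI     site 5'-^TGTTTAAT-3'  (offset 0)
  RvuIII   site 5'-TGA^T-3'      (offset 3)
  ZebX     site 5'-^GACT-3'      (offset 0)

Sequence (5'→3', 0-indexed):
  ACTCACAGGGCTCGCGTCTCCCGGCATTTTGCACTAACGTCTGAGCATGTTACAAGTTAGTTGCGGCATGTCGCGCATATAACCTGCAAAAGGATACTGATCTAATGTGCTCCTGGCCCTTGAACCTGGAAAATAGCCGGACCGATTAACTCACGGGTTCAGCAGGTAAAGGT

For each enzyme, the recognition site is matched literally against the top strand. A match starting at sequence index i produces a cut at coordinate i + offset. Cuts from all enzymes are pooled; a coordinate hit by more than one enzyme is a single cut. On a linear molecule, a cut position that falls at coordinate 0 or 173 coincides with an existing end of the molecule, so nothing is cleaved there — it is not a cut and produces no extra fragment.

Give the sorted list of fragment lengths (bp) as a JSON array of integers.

Scan for sites:
  CdoIV (GCTTTCA, off=1): no sites
  GruV (GTAAAACA, off=4): no sites
  KluI (TGTTTAAT, off=0): no sites
  RvuIII TGAT/3: at [97] ⇒ [100]
  ZebX (GACT, off=0): no sites

Pooled cuts: [100]

Fragments:
  [0,100): 100 bp
  [100,173): 73 bp

[73,100]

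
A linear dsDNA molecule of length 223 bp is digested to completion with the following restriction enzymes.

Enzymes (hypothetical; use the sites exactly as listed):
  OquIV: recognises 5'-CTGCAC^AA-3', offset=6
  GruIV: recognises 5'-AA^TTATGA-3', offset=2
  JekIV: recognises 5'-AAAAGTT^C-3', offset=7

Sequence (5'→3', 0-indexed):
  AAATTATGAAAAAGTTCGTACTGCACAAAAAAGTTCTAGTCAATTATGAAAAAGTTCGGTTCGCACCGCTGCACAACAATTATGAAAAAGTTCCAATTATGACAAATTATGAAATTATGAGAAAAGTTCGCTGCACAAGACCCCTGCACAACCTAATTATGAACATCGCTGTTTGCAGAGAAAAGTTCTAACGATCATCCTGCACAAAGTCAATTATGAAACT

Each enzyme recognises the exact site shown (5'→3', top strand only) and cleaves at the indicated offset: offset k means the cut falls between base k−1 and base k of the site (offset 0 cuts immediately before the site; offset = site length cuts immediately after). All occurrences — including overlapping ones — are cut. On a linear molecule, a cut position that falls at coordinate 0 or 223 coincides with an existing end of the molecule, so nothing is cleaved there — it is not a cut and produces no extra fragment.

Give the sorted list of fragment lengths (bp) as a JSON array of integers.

[3,4,5,7,8,8,8,8,9,10,10,10,13,13,13,13,14,18,18,31]

Site scan:
  OquIV (CTGCACAA, off=6): starts [20, 68, 130, 143, 199] → cuts [26, 74, 136, 149, 205]
  GruIV (AATTATGA, off=2): starts [1, 41, 77, 94, 104, 112, 154, 211] → cuts [3, 43, 79, 96, 106, 114, 156, 213]
  JekIV (AAAAGTTC, off=7): starts [9, 28, 49, 85, 121, 180] → cuts [16, 35, 56, 92, 128, 187]

All cut coordinates (distinct, sorted): [3, 16, 26, 35, 43, 56, 74, 79, 92, 96, 106, 114, 128, 136, 149, 156, 187, 205, 213]

Fragments:
  [0,3): 3 bp
  [3,16): 13 bp
  [16,26): 10 bp
  [26,35): 9 bp
  [35,43): 8 bp
  [43,56): 13 bp
  [56,74): 18 bp
  [74,79): 5 bp
  [79,92): 13 bp
  [92,96): 4 bp
  [96,106): 10 bp
  [106,114): 8 bp
  [114,128): 14 bp
  [128,136): 8 bp
  [136,149): 13 bp
  [149,156): 7 bp
  [156,187): 31 bp
  [187,205): 18 bp
  [205,213): 8 bp
  [213,223): 10 bp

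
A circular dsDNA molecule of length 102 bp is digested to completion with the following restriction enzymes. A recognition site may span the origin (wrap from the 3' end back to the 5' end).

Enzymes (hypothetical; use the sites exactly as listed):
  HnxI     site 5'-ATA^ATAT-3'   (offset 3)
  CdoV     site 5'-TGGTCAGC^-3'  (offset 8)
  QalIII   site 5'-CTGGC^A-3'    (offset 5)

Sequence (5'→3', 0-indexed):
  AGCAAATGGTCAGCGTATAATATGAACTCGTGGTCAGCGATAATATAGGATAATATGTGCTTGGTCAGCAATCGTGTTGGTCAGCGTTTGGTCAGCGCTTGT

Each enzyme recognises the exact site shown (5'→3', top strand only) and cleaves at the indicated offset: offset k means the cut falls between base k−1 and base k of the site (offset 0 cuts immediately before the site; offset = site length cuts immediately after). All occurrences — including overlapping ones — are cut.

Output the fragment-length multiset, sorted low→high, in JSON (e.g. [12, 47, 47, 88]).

[4,5,10,11,16,17,19,20]

Site scan:
  HnxI ATAATAT/3: at [16, 39, 49] ⇒ [19, 42, 52]
  CdoV TGGTCAGC/8: at [6, 30, 61, 77, 88] ⇒ [14, 38, 69, 85, 96]
  QalIII (CTGGCA, off=5): no sites

Pooled cuts: [14, 19, 38, 42, 52, 69, 85, 96]

Fragments:
  14→19: 5 bp
  19→38: 19 bp
  38→42: 4 bp
  42→52: 10 bp
  52→69: 17 bp
  69→85: 16 bp
  85→96: 11 bp
  96→14 (wrap): 102-96+14 = 20 bp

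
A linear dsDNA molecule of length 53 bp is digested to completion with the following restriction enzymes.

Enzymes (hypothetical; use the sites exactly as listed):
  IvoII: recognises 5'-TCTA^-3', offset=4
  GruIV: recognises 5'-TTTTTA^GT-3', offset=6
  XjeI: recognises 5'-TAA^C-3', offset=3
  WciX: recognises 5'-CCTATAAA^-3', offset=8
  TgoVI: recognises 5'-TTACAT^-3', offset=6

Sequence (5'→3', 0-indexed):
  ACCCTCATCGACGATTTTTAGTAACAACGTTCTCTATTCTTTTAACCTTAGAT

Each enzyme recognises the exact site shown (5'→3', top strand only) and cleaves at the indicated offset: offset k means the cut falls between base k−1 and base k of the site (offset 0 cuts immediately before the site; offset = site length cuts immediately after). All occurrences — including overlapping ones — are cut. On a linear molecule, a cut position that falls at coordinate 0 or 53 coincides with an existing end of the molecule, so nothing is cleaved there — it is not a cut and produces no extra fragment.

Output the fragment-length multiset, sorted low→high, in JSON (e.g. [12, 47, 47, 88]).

[4,8,9,12,20]

Per-enzyme occurrences:
  IvoII (TCTA, off=4): starts [32] → cuts [36]
  GruIV (TTTTTAGT, off=6): starts [14] → cuts [20]
  XjeI (TAAC, off=3): starts [21, 42] → cuts [24, 45]
  WciX (CCTATAAA, off=8): no sites
  TgoVI (TTACAT, off=6): no sites

All cut coordinates (distinct, sorted): [20, 24, 36, 45]

Fragments:
  [0,20): 20 bp
  [20,24): 4 bp
  [24,36): 12 bp
  [36,45): 9 bp
  [45,53): 8 bp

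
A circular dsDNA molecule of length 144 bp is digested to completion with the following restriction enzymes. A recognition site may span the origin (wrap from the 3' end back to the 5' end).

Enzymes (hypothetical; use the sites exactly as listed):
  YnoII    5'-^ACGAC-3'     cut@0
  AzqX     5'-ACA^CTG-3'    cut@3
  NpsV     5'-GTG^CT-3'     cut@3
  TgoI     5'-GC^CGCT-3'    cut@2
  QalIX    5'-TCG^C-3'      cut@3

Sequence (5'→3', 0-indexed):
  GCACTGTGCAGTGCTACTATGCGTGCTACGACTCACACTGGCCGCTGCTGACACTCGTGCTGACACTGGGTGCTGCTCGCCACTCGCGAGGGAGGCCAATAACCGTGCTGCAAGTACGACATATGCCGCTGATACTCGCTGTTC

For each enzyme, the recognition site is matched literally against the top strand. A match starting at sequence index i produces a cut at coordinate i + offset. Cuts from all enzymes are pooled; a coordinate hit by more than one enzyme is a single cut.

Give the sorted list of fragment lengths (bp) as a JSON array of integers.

Scan for sites:
  YnoII ACGAC/0: at [27, 115] ⇒ [27, 115]
  AzqX ACACTG/3: at [34, 62] ⇒ [37, 65]
  NpsV GTGCT/3: at [10, 22, 56, 69, 104] ⇒ [13, 25, 59, 72, 107]
  TgoI GCCGCT/2: at [40, 124] ⇒ [42, 126]
  QalIX TCGC/3: at [76, 83, 135, 142] ⇒ [1, 79, 86, 138]

Pooled cuts: [1, 13, 25, 27, 37, 42, 59, 65, 72, 79, 86, 107, 115, 126, 138]

Fragments:
  1→13: 12 bp
  13→25: 12 bp
  25→27: 2 bp
  27→37: 10 bp
  37→42: 5 bp
  42→59: 17 bp
  59→65: 6 bp
  65→72: 7 bp
  72→79: 7 bp
  79→86: 7 bp
  86→107: 21 bp
  107→115: 8 bp
  115→126: 11 bp
  126→138: 12 bp
  138→1 (wrap): 144-138+1 = 7 bp

[2,5,6,7,7,7,7,8,10,11,12,12,12,17,21]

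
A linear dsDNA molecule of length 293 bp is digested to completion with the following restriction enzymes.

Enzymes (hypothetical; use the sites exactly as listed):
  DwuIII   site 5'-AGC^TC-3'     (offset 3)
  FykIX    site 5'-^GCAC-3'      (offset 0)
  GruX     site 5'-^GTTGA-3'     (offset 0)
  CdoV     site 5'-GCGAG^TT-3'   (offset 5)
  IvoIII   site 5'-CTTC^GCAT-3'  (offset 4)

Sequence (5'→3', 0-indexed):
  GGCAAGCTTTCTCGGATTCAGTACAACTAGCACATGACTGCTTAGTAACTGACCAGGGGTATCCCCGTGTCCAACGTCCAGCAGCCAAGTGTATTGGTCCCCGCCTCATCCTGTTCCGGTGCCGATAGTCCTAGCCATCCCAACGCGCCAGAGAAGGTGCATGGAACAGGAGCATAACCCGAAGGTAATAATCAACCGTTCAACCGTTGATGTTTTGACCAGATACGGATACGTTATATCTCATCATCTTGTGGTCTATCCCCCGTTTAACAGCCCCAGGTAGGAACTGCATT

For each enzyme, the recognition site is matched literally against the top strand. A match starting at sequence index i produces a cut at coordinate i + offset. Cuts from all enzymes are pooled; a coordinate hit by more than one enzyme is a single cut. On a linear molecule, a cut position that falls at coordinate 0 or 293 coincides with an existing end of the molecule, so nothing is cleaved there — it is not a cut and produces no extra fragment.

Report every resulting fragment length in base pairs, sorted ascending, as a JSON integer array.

[29,88,176]

Scan for sites:
  DwuIII (AGCTC, off=3): no sites
  FykIX GCAC/0: at [29] ⇒ [29]
  GruX GTTGA/0: at [205] ⇒ [205]
  CdoV (GCGAGTT, off=5): no sites
  IvoIII (CTTCGCAT, off=4): no sites

All cut coordinates (distinct, sorted): [29, 205]

Fragment lengths:
  [0,29): 29 bp
  [29,205): 176 bp
  [205,293): 88 bp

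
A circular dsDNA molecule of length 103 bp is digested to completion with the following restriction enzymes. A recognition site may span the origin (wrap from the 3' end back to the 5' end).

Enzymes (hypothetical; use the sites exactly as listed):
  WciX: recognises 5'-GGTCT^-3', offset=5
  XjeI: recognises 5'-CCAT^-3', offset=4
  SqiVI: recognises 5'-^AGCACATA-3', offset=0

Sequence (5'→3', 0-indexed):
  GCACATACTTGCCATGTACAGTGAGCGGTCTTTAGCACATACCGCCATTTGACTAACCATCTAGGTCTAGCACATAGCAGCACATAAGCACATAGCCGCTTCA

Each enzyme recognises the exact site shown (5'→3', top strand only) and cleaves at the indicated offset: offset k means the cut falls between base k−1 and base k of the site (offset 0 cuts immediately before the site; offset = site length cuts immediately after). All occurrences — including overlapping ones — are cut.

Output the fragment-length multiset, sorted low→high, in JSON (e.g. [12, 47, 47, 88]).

[2,8,8,10,12,15,16,16,16]

Scan for sites:
  WciX GGTCT/5: at [26, 63] ⇒ [31, 68]
  XjeI CCAT/4: at [11, 44, 56] ⇒ [15, 48, 60]
  SqiVI AGCACATA/0: at [33, 68, 78, 86, 102] ⇒ [33, 68, 78, 86, 102]

All cut coordinates (distinct, sorted): [15, 31, 33, 48, 60, 68, 78, 86, 102]

Fragment lengths:
  15→31: 16 bp
  31→33: 2 bp
  33→48: 15 bp
  48→60: 12 bp
  60→68: 8 bp
  68→78: 10 bp
  78→86: 8 bp
  86→102: 16 bp
  102→15 (wrap): 103-102+15 = 16 bp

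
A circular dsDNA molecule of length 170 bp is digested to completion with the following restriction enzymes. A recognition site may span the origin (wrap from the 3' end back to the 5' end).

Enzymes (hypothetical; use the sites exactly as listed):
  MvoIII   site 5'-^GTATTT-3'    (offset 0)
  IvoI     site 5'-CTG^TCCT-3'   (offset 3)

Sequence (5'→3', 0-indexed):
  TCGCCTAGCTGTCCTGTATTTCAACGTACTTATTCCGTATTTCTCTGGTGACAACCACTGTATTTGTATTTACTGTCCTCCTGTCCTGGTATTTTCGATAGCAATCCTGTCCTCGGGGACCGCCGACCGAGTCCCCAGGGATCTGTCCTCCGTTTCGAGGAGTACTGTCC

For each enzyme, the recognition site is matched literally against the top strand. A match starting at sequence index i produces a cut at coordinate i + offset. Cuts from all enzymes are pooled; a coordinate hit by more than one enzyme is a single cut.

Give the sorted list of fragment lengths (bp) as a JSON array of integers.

[4,5,6,8,10,14,21,21,22,23,36]

Scan for sites:
  MvoIII (GTATTT, off=0): starts [15, 36, 59, 65, 88] → cuts [15, 36, 59, 65, 88]
  IvoI (CTGTCCT, off=3): starts [8, 72, 80, 106, 142, 164] → cuts [11, 75, 83, 109, 145, 167]

All cut coordinates (distinct, sorted): [11, 15, 36, 59, 65, 75, 83, 88, 109, 145, 167]

Fragment lengths:
  11→15: 4 bp
  15→36: 21 bp
  36→59: 23 bp
  59→65: 6 bp
  65→75: 10 bp
  75→83: 8 bp
  83→88: 5 bp
  88→109: 21 bp
  109→145: 36 bp
  145→167: 22 bp
  167→11 (wrap): 170-167+11 = 14 bp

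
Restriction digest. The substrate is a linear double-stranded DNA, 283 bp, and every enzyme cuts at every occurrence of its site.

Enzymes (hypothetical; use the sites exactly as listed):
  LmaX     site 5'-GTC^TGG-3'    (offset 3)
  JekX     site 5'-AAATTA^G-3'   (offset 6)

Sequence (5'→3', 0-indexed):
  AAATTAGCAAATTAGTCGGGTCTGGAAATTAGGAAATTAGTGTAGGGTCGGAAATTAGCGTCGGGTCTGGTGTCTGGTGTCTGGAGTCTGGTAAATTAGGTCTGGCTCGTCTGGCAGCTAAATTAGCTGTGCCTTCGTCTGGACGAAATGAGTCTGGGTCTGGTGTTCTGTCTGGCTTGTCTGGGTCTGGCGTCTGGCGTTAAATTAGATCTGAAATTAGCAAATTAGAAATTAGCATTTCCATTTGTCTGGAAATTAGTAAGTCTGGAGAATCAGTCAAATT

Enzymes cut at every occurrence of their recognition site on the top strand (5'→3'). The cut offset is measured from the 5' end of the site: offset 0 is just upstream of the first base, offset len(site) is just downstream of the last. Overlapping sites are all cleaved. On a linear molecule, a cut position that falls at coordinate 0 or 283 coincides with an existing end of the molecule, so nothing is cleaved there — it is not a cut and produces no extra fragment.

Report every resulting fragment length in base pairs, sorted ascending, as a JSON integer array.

Scan for sites:
  LmaX (GTCTGG, off=3): starts [19, 64, 71, 78, 85, 99, 108, 136, 151, 157, 169, 178, 184, 191, 246, 262] → cuts [22, 67, 74, 81, 88, 102, 111, 139, 154, 160, 172, 181, 187, 194, 249, 265]
  JekX (AAATTAG, off=6): starts [0, 8, 25, 33, 51, 92, 119, 201, 213, 221, 228, 252] → cuts [6, 14, 31, 39, 57, 98, 125, 207, 219, 227, 234, 258]

Pooled cuts: [6, 14, 22, 31, 39, 57, 67, 74, 81, 88, 98, 102, 111, 125, 139, 154, 160, 172, 181, 187, 194, 207, 219, 227, 234, 249, 258, 265]

Fragments:
  [0,6): 6 bp
  [6,14): 8 bp
  [14,22): 8 bp
  [22,31): 9 bp
  [31,39): 8 bp
  [39,57): 18 bp
  [57,67): 10 bp
  [67,74): 7 bp
  [74,81): 7 bp
  [81,88): 7 bp
  [88,98): 10 bp
  [98,102): 4 bp
  [102,111): 9 bp
  [111,125): 14 bp
  [125,139): 14 bp
  [139,154): 15 bp
  [154,160): 6 bp
  [160,172): 12 bp
  [172,181): 9 bp
  [181,187): 6 bp
  [187,194): 7 bp
  [194,207): 13 bp
  [207,219): 12 bp
  [219,227): 8 bp
  [227,234): 7 bp
  [234,249): 15 bp
  [249,258): 9 bp
  [258,265): 7 bp
  [265,283): 18 bp

[4,6,6,6,7,7,7,7,7,7,8,8,8,8,9,9,9,9,10,10,12,12,13,14,14,15,15,18,18]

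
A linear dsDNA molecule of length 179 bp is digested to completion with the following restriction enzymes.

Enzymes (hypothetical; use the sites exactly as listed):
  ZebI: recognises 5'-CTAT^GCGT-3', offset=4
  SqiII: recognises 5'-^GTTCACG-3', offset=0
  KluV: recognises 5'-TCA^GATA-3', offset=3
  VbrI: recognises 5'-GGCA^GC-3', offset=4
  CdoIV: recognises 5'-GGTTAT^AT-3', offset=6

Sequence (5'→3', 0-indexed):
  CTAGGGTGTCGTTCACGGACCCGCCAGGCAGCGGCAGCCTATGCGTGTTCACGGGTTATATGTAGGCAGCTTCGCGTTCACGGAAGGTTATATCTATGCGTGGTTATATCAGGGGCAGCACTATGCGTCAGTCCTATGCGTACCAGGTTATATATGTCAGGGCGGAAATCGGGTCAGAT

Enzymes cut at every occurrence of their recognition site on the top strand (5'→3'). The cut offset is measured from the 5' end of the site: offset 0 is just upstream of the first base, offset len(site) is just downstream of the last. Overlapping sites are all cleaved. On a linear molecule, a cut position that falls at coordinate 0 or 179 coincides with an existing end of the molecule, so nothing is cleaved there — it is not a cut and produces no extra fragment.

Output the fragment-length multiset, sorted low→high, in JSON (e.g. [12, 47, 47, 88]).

Site scan:
  ZebI CTATGCGT/4: at [38, 93, 120, 133] ⇒ [42, 97, 124, 137]
  SqiII GTTCACG/0: at [10, 46, 75] ⇒ [10, 46, 75]
  KluV (TCAGATA, off=3): no sites
  VbrI GGCAGC/4: at [26, 32, 64, 113] ⇒ [30, 36, 68, 117]
  CdoIV GGTTATAT/6: at [53, 85, 101, 145] ⇒ [59, 91, 107, 151]

All cut coordinates (distinct, sorted): [10, 30, 36, 42, 46, 59, 68, 75, 91, 97, 107, 117, 124, 137, 151]

Fragments:
  [0,10): 10 bp
  [10,30): 20 bp
  [30,36): 6 bp
  [36,42): 6 bp
  [42,46): 4 bp
  [46,59): 13 bp
  [59,68): 9 bp
  [68,75): 7 bp
  [75,91): 16 bp
  [91,97): 6 bp
  [97,107): 10 bp
  [107,117): 10 bp
  [117,124): 7 bp
  [124,137): 13 bp
  [137,151): 14 bp
  [151,179): 28 bp

[4,6,6,6,7,7,9,10,10,10,13,13,14,16,20,28]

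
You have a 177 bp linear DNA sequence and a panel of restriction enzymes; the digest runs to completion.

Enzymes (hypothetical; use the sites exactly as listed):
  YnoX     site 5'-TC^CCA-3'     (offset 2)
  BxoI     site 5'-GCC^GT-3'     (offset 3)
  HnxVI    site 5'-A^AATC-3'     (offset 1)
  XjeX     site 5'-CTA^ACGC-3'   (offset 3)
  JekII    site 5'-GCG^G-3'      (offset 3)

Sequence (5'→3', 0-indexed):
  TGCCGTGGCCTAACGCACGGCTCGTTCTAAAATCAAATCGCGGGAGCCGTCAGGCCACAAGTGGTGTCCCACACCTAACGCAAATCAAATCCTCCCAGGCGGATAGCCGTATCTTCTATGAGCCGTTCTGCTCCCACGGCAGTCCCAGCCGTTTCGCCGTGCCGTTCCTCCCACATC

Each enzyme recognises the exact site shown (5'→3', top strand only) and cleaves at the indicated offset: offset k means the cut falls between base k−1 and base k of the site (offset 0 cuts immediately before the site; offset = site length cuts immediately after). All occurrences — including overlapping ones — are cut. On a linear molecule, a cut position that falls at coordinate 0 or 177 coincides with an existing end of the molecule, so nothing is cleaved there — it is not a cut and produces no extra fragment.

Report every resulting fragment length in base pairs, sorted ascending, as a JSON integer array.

[4,5,5,5,5,6,6,7,7,7,7,7,7,8,8,9,9,11,16,18,20]

Site scan:
  YnoX TCCCA/2: at [66, 92, 131, 142, 168] ⇒ [68, 94, 133, 144, 170]
  BxoI GCCGT/3: at [1, 45, 105, 121, 147, 155, 160] ⇒ [4, 48, 108, 124, 150, 158, 163]
  HnxVI AAATC/1: at [29, 34, 81, 86] ⇒ [30, 35, 82, 87]
  XjeX CTAACGC/3: at [9, 74] ⇒ [12, 77]
  JekII GCGG/3: at [39, 98] ⇒ [42, 101]

Pooled cuts: [4, 12, 30, 35, 42, 48, 68, 77, 82, 87, 94, 101, 108, 124, 133, 144, 150, 158, 163, 170]

Fragments:
  [0,4): 4 bp
  [4,12): 8 bp
  [12,30): 18 bp
  [30,35): 5 bp
  [35,42): 7 bp
  [42,48): 6 bp
  [48,68): 20 bp
  [68,77): 9 bp
  [77,82): 5 bp
  [82,87): 5 bp
  [87,94): 7 bp
  [94,101): 7 bp
  [101,108): 7 bp
  [108,124): 16 bp
  [124,133): 9 bp
  [133,144): 11 bp
  [144,150): 6 bp
  [150,158): 8 bp
  [158,163): 5 bp
  [163,170): 7 bp
  [170,177): 7 bp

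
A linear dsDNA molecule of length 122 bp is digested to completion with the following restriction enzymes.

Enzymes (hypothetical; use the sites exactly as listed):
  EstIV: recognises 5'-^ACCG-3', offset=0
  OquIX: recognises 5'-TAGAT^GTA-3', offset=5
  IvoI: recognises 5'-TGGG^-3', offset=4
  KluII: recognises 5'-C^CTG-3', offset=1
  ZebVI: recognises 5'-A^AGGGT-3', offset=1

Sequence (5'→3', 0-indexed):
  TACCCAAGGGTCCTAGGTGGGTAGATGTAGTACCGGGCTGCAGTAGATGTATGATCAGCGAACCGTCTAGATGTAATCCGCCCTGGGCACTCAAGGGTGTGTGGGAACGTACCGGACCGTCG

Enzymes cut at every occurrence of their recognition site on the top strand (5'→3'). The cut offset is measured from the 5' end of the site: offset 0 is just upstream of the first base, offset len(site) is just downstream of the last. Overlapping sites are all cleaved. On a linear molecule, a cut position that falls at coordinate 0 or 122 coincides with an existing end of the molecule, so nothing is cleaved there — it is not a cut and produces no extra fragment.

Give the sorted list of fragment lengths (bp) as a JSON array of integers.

[5,5,5,5,5,6,6,7,10,11,12,13,15,17]

Site scan:
  EstIV (ACCG, off=0): starts [31, 61, 110, 115] → cuts [31, 61, 110, 115]
  OquIX (TAGATGTA, off=5): starts [21, 43, 67] → cuts [26, 48, 72]
  IvoI (TGGG, off=4): starts [17, 83, 101] → cuts [21, 87, 105]
  KluII (CCTG, off=1): starts [81] → cuts [82]
  ZebVI (AAGGGT, off=1): starts [5, 92] → cuts [6, 93]

All cut coordinates (distinct, sorted): [6, 21, 26, 31, 48, 61, 72, 82, 87, 93, 105, 110, 115]

Fragments:
  [0,6): 6 bp
  [6,21): 15 bp
  [21,26): 5 bp
  [26,31): 5 bp
  [31,48): 17 bp
  [48,61): 13 bp
  [61,72): 11 bp
  [72,82): 10 bp
  [82,87): 5 bp
  [87,93): 6 bp
  [93,105): 12 bp
  [105,110): 5 bp
  [110,115): 5 bp
  [115,122): 7 bp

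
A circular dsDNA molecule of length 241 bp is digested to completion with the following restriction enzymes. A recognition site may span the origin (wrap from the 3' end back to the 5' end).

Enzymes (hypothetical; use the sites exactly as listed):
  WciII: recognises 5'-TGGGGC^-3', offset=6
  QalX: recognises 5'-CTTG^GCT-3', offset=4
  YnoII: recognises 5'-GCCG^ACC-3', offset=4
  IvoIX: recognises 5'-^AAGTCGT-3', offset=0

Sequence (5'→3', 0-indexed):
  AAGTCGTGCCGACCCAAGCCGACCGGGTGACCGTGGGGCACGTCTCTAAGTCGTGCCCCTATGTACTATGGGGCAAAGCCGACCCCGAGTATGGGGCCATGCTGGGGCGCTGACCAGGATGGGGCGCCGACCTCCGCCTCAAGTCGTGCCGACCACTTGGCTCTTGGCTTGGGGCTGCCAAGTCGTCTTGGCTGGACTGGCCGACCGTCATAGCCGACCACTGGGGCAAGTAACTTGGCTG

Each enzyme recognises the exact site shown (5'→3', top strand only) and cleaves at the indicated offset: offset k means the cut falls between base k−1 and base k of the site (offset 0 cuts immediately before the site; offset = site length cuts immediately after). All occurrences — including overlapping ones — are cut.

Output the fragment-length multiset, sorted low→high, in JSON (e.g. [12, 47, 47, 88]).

[4,4,4,7,7,8,8,9,10,10,11,11,11,11,11,11,13,13,16,17,18,27]

Scan for sites:
  WciII TGGGGC/6: at [33, 68, 91, 102, 119, 169, 221] ⇒ [39, 74, 97, 108, 125, 175, 227]
  QalX CTTGGCT/4: at [155, 162, 186, 233] ⇒ [159, 166, 190, 237]
  YnoII GCCGACC/4: at [7, 17, 77, 125, 147, 199, 212] ⇒ [11, 21, 81, 129, 151, 203, 216]
  IvoIX AAGTCGT/0: at [0, 47, 140, 179] ⇒ [0, 47, 140, 179]

All cut coordinates (distinct, sorted): [0, 11, 21, 39, 47, 74, 81, 97, 108, 125, 129, 140, 151, 159, 166, 175, 179, 190, 203, 216, 227, 237]

Fragments:
  0→11: 11 bp
  11→21: 10 bp
  21→39: 18 bp
  39→47: 8 bp
  47→74: 27 bp
  74→81: 7 bp
  81→97: 16 bp
  97→108: 11 bp
  108→125: 17 bp
  125→129: 4 bp
  129→140: 11 bp
  140→151: 11 bp
  151→159: 8 bp
  159→166: 7 bp
  166→175: 9 bp
  175→179: 4 bp
  179→190: 11 bp
  190→203: 13 bp
  203→216: 13 bp
  216→227: 11 bp
  227→237: 10 bp
  237→0 (wrap): 241-237+0 = 4 bp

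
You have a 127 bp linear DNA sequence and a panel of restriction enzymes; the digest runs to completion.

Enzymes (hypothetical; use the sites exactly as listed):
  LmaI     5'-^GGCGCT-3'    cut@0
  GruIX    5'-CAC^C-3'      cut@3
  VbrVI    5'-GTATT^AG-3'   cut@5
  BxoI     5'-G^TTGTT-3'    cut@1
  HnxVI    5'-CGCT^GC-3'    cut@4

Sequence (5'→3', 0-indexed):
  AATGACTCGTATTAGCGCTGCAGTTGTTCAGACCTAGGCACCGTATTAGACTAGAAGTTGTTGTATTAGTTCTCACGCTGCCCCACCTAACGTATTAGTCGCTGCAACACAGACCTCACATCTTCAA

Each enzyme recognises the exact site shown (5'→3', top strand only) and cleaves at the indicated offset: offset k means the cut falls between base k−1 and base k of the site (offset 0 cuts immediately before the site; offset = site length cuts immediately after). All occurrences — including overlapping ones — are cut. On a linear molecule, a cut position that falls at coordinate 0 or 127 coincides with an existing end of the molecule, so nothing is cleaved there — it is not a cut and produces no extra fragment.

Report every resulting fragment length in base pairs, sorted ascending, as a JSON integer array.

[4,6,6,7,7,10,10,10,12,13,18,24]

Per-enzyme occurrences:
  LmaI (GGCGCT, off=0): no sites
  GruIX (CACC, off=3): starts [38, 83] → cuts [41, 86]
  VbrVI (GTATTAG, off=5): starts [8, 42, 62, 91] → cuts [13, 47, 67, 96]
  BxoI (GTTGTT, off=1): starts [22, 56] → cuts [23, 57]
  HnxVI (CGCTGC, off=4): starts [15, 75, 99] → cuts [19, 79, 103]

All cut coordinates (distinct, sorted): [13, 19, 23, 41, 47, 57, 67, 79, 86, 96, 103]

Fragments:
  [0,13): 13 bp
  [13,19): 6 bp
  [19,23): 4 bp
  [23,41): 18 bp
  [41,47): 6 bp
  [47,57): 10 bp
  [57,67): 10 bp
  [67,79): 12 bp
  [79,86): 7 bp
  [86,96): 10 bp
  [96,103): 7 bp
  [103,127): 24 bp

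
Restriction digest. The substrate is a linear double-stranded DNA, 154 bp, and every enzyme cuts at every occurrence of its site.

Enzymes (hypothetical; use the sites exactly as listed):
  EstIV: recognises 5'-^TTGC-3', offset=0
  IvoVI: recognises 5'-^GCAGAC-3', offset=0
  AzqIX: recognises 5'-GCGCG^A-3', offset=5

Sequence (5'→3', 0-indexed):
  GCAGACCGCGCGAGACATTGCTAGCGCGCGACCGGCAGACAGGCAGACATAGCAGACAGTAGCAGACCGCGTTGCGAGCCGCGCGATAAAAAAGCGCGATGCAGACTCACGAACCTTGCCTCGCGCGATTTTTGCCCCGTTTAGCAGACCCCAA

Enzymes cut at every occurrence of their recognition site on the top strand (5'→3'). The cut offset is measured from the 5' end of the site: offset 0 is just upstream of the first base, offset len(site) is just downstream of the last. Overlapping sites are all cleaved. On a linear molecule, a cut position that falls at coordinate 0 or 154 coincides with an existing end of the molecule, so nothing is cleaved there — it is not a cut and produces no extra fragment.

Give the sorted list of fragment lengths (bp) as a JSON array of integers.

Site scan:
  EstIV (TTGC, off=0): starts [17, 71, 115, 131] → cuts [17, 71, 115, 131]
  IvoVI (GCAGAC, off=0): starts [0, 34, 42, 51, 61, 100, 143] → cuts [34, 42, 51, 61, 100, 143] (position 0 is a terminus of the linear molecule — no cut)
  AzqIX (GCGCGA, off=5): starts [7, 25, 80, 93, 122] → cuts [12, 30, 85, 98, 127]

All cut coordinates (distinct, sorted): [12, 17, 30, 34, 42, 51, 61, 71, 85, 98, 100, 115, 127, 131, 143]

Fragment lengths:
  [0,12): 12 bp
  [12,17): 5 bp
  [17,30): 13 bp
  [30,34): 4 bp
  [34,42): 8 bp
  [42,51): 9 bp
  [51,61): 10 bp
  [61,71): 10 bp
  [71,85): 14 bp
  [85,98): 13 bp
  [98,100): 2 bp
  [100,115): 15 bp
  [115,127): 12 bp
  [127,131): 4 bp
  [131,143): 12 bp
  [143,154): 11 bp

[2,4,4,5,8,9,10,10,11,12,12,12,13,13,14,15]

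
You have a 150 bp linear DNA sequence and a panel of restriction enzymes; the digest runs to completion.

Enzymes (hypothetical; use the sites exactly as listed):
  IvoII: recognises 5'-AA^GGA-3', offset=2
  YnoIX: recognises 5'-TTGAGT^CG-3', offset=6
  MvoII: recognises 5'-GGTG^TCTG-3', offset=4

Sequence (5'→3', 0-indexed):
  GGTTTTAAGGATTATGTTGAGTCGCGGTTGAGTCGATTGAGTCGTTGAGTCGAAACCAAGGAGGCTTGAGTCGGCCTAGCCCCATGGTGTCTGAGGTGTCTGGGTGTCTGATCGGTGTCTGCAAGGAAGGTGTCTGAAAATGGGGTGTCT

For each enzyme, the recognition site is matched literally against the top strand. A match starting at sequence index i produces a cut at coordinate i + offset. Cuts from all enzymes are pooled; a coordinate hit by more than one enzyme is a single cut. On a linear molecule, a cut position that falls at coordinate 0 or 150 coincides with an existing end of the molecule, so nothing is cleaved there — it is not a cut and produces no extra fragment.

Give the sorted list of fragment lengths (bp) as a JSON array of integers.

Per-enzyme occurrences:
  IvoII (AAGGA, off=2): starts [6, 57, 122] → cuts [8, 59, 124]
  YnoIX (TTGAGTCG, off=6): starts [16, 27, 36, 44, 65] → cuts [22, 33, 42, 50, 71]
  MvoII (GGTGTCTG, off=4): starts [85, 94, 102, 113, 128] → cuts [89, 98, 106, 117, 132]

Pooled cuts: [8, 22, 33, 42, 50, 59, 71, 89, 98, 106, 117, 124, 132]

Fragment lengths:
  [0,8): 8 bp
  [8,22): 14 bp
  [22,33): 11 bp
  [33,42): 9 bp
  [42,50): 8 bp
  [50,59): 9 bp
  [59,71): 12 bp
  [71,89): 18 bp
  [89,98): 9 bp
  [98,106): 8 bp
  [106,117): 11 bp
  [117,124): 7 bp
  [124,132): 8 bp
  [132,150): 18 bp

[7,8,8,8,8,9,9,9,11,11,12,14,18,18]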